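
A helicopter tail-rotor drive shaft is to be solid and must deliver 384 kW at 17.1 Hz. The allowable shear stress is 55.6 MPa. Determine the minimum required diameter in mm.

ω = 2π·17.1 = 107.4 rad/s, so T = P/ω = 384×10³ / 107.4 = 3574 N·m.
For a solid shaft τ_max = 16T/(πd³), so d = (16T/(π τ_allow))^(1/3) = (16·3574/(π·5.56×10^7))^(1/3) = 0.06892 m.

68.9 mm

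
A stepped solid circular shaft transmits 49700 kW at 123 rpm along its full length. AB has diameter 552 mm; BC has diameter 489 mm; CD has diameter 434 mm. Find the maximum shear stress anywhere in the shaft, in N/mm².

240 N/mm²

ω = 2π·123/60 = 12.88 rad/s, so T = P/ω = 49700×10³ / 12.88 = 3.859e6 N·m.
Under the same torque, τ_max = 16T/(πd³) is largest where d is smallest — segment CD (d = 434 mm).
τ_max = 16·3.859e6/(π·(0.434)³) = 2.404×10^8 Pa.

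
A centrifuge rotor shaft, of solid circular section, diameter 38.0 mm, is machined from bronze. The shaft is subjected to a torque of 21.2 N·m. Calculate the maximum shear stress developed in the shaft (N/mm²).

J = πd⁴/32 = π(0.0380)⁴/32 = 2.047×10^-7 m⁴.
τ_max = T·r/J = 21.20 × 0.0190 / 2.047×10^-7 = 1.968×10^6 Pa.

1.97 N/mm²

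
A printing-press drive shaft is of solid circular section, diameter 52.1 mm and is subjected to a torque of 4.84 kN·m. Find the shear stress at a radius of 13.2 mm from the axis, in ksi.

12.8 ksi

J = πd⁴/32 = π(0.0521)⁴/32 = 7.234×10^-7 m⁴.
Shear stress varies linearly with radius: τ = T·r/J = 4840 × 0.0132 / 7.234×10^-7 = 8.832×10^7 Pa.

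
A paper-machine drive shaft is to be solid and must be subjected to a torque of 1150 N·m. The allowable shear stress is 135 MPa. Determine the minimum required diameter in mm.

For a solid shaft τ_max = 16T/(πd³), so d = (16T/(π τ_allow))^(1/3) = (16·1150/(π·1.35×10^8))^(1/3) = 0.03514 m.

35.1 mm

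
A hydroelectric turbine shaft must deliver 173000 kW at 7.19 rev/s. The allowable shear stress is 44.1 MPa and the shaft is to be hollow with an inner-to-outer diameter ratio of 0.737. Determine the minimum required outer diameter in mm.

856 mm

ω = 2π·7.19 = 45.18 rad/s, so T = P/ω = 173000×10³ / 45.18 = 3.829e6 N·m.
For a hollow shaft with d_i/d_o = 0.737: τ_max = 16T/(π d_o³ (1−k⁴)), so d_o = [16T/(π τ_allow (1−k⁴))]^(1/3) = [16·3.829e6/(π·4.41×10^7·0.7050)]^(1/3) = 0.8561 m.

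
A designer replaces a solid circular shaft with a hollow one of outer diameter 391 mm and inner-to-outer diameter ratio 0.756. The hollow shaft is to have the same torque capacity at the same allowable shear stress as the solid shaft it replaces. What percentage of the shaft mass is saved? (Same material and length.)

Equal τ_max and T ⇒ the solid shaft needs d_s³ = d_o³(1−k⁴), so d_s = 391·(1−0.756⁴)^(1/3) = 342.7 mm.
Area ratio A_h/A_s = d_o²(1−k²)/d_s² = (1−k²)/(1−k⁴)^(2/3) = 0.5577.
Mass saving = 1 − 0.5577 = 44.2 %.

44.2 %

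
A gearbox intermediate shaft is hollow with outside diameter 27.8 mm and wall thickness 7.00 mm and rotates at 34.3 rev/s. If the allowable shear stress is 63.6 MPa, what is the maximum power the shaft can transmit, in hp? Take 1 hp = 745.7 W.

72.8 hp

J = π(d_o⁴ − d_i⁴)/32 = π(0.0278⁴ − 0.0138⁴)/32 = 5.508×10^-8 m⁴.
T_max = τ_allow·J/r = 6.36×10^7 × 5.508×10^-8 / 0.0139 = 252.0 N·m.
ω = 2π·34.3 = 215.5 rad/s, so P_max = T_max·ω = 5.431×10^4 W.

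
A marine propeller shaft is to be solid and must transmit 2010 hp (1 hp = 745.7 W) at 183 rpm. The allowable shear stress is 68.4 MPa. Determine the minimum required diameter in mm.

180 mm

ω = 2π·183/60 = 19.16 rad/s, so T = P/ω = 2010×745.7 / 19.16 = 78210 N·m.
For a solid shaft τ_max = 16T/(πd³), so d = (16T/(π τ_allow))^(1/3) = (16·78210/(π·6.84×10^7))^(1/3) = 0.1799 m.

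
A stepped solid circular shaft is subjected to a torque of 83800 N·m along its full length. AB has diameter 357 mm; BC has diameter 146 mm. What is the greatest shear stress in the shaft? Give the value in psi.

19900 psi

Under the same torque, τ_max = 16T/(πd³) is largest where d is smallest — segment BC (d = 146 mm).
τ_max = 16·83800/(π·(0.146)³) = 1.371×10^8 Pa.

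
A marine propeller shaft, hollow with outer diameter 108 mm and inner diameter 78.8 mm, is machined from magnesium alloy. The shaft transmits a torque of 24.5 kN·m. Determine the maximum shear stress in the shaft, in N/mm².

J = π(d_o⁴ − d_i⁴)/32 = π(0.108⁴ − 0.0788⁴)/32 = 9.571×10^-6 m⁴.
τ_max = T·r/J = 24500 × 0.0540 / 9.571×10^-6 = 1.382×10^8 Pa.

138 N/mm²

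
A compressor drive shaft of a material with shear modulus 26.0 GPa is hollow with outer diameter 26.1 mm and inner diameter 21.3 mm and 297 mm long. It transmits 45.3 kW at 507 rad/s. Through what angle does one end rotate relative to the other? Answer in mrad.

40.3 mrad

ω = 507 rad/s, so T = P/ω = 45.3×10³ / 507.0 = 89.35 N·m.
J = π(d_o⁴ − d_i⁴)/32 = π(0.0261⁴ − 0.0213⁴)/32 = 2.535×10^-8 m⁴.
θ = T·L/(G·J) = 89.35 × 0.297 / (26.0×10⁹ × 2.535×10^-8) = 0.04026 rad.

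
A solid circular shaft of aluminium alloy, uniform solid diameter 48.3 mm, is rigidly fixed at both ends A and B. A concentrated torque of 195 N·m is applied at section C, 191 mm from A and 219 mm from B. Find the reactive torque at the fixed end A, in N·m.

104 N·m

With uniform GJ and both ends fixed, compatibility θ_AC = θ_CB gives T_A·a = T_B·b, together with T_A + T_B = T₀.
T_A = T₀·b/(a+b) = 195.0·219/410.0 = 104.2 N·m; T_B = 90.84 N·m.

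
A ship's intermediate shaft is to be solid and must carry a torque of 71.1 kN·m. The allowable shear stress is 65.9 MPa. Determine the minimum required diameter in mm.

176 mm

For a solid shaft τ_max = 16T/(πd³), so d = (16T/(π τ_allow))^(1/3) = (16·71100/(π·6.59×10^7))^(1/3) = 0.1765 m.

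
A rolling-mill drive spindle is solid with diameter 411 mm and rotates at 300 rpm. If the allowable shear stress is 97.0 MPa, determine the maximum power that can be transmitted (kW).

41500 kW

J = πd⁴/32 = π(0.411)⁴/32 = 2.801×10^-3 m⁴.
T_max = τ_allow·J/r = 9.70×10^7 × 2.801×10^-3 / 0.205 = 1.322e6 N·m.
ω = 2π·300/60 = 31.42 rad/s, so P_max = T_max·ω = 4.154×10^7 W.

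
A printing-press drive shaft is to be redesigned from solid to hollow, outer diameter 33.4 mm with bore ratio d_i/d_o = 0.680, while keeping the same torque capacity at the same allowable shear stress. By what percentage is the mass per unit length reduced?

36.9 %

Equal τ_max and T ⇒ the solid shaft needs d_s³ = d_o³(1−k⁴), so d_s = 33.4·(1−0.680⁴)^(1/3) = 30.83 mm.
Area ratio A_h/A_s = d_o²(1−k²)/d_s² = (1−k²)/(1−k⁴)^(2/3) = 0.6311.
Mass saving = 1 − 0.6311 = 36.9 %.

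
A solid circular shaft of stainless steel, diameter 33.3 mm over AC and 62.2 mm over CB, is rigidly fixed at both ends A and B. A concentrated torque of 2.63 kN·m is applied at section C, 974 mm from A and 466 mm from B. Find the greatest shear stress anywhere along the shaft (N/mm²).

53.6 N/mm²

Compatibility: T_A·a/J_AC = T_B·b/J_CB with T_A + T_B = T₀.
J_AC = 1.21×10^-7 m⁴, J_CB = 1.47×10^-6 m⁴, so T_A = T₀·(J_AC/a)/((J_AC/a)+(J_CB/b)) = 99.46 N·m, T_B = 2531 N·m.
τ in each portion: τ_AC = 1.37×10^7 Pa, τ_CB = 5.36×10^7 Pa; maximum is in CB.
τ_max = T_CB·r/J = 2531·0.0311/1.47×10^-6 = 5.356×10^7 Pa.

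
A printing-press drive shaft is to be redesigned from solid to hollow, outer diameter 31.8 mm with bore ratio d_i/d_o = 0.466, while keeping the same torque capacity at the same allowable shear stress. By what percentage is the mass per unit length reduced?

19.2 %

Equal τ_max and T ⇒ the solid shaft needs d_s³ = d_o³(1−k⁴), so d_s = 31.8·(1−0.466⁴)^(1/3) = 31.29 mm.
Area ratio A_h/A_s = d_o²(1−k²)/d_s² = (1−k²)/(1−k⁴)^(2/3) = 0.8085.
Mass saving = 1 − 0.8085 = 19.2 %.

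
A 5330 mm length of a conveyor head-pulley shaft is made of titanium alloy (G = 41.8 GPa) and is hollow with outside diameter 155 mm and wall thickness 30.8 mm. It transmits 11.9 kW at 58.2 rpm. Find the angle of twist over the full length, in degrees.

0.290°

ω = 2π·58.2/60 = 6.095 rad/s, so T = P/ω = 11.9×10³ / 6.095 = 1953 N·m.
J = π(d_o⁴ − d_i⁴)/32 = π(0.155⁴ − 0.0934⁴)/32 = 4.920×10^-5 m⁴.
θ = T·L/(G·J) = 1953 × 5.33 / (41.8×10⁹ × 4.920×10^-5) = 5.061×10^-3 rad.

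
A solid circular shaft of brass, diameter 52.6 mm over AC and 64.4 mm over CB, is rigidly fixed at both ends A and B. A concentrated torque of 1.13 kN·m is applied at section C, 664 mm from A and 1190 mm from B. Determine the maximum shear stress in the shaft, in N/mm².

Compatibility: T_A·a/J_AC = T_B·b/J_CB with T_A + T_B = T₀.
J_AC = 7.52×10^-7 m⁴, J_CB = 1.69×10^-6 m⁴, so T_A = T₀·(J_AC/a)/((J_AC/a)+(J_CB/b)) = 501.4 N·m, T_B = 628.6 N·m.
τ in each portion: τ_AC = 1.75×10^7 Pa, τ_CB = 1.20×10^7 Pa; maximum is in AC.
τ_max = T_AC·r/J = 501.4·0.0263/7.52×10^-7 = 1.755×10^7 Pa.

17.5 N/mm²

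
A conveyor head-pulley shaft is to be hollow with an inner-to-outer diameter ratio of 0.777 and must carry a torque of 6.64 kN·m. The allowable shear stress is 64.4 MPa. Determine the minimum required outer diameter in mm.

93.8 mm

For a hollow shaft with d_i/d_o = 0.777: τ_max = 16T/(π d_o³ (1−k⁴)), so d_o = [16T/(π τ_allow (1−k⁴))]^(1/3) = [16·6640/(π·6.44×10^7·0.6355)]^(1/3) = 0.09384 m.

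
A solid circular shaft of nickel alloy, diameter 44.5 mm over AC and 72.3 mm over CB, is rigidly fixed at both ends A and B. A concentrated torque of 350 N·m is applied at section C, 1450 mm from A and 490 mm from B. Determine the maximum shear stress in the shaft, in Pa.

4.50e6 Pa

Compatibility: T_A·a/J_AC = T_B·b/J_CB with T_A + T_B = T₀.
J_AC = 3.85×10^-7 m⁴, J_CB = 2.68×10^-6 m⁴, so T_A = T₀·(J_AC/a)/((J_AC/a)+(J_CB/b)) = 16.19 N·m, T_B = 333.8 N·m.
τ in each portion: τ_AC = 9.36×10^5 Pa, τ_CB = 4.50×10^6 Pa; maximum is in CB.
τ_max = T_CB·r/J = 333.8·0.0362/2.68×10^-6 = 4.498×10^6 Pa.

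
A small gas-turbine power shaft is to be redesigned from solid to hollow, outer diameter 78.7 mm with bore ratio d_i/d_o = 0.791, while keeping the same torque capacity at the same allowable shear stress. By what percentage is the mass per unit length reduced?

Equal τ_max and T ⇒ the solid shaft needs d_s³ = d_o³(1−k⁴), so d_s = 78.7·(1−0.791⁴)^(1/3) = 66.69 mm.
Area ratio A_h/A_s = d_o²(1−k²)/d_s² = (1−k²)/(1−k⁴)^(2/3) = 0.5213.
Mass saving = 1 − 0.5213 = 47.9 %.

47.9 %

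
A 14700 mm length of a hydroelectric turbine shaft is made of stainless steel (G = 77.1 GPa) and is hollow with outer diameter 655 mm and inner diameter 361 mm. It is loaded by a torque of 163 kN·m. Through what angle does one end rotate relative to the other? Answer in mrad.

J = π(d_o⁴ − d_i⁴)/32 = π(0.655⁴ − 0.361⁴)/32 = 0.01640 m⁴.
θ = T·L/(G·J) = 163000 × 14.7 / (77.1×10⁹ × 0.01640) = 1.895×10^-3 rad.

1.89 mrad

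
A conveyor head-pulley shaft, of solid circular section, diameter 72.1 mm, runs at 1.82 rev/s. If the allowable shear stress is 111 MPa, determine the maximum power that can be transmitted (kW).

J = πd⁴/32 = π(0.0721)⁴/32 = 2.653×10^-6 m⁴.
T_max = τ_allow·J/r = 1.11×10^8 × 2.653×10^-6 / 0.0360 = 8169 N·m.
ω = 2π·1.82 = 11.44 rad/s, so P_max = T_max·ω = 9.341×10^4 W.

93.4 kW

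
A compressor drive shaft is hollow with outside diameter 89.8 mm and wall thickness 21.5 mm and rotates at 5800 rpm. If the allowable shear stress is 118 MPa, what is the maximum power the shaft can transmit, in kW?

9440 kW

J = π(d_o⁴ − d_i⁴)/32 = π(0.0898⁴ − 0.0468⁴)/32 = 5.913×10^-6 m⁴.
T_max = τ_allow·J/r = 1.18×10^8 × 5.913×10^-6 / 0.0449 = 15540 N·m.
ω = 2π·5800/60 = 607.4 rad/s, so P_max = T_max·ω = 9.439×10^6 W.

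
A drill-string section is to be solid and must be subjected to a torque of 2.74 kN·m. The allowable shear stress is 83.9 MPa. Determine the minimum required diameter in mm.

For a solid shaft τ_max = 16T/(πd³), so d = (16T/(π τ_allow))^(1/3) = (16·2740/(π·8.39×10^7))^(1/3) = 0.05499 m.

55.0 mm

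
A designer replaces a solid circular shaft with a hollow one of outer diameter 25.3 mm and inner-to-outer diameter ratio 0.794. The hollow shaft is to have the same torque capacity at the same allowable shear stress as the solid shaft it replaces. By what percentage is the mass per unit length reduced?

Equal τ_max and T ⇒ the solid shaft needs d_s³ = d_o³(1−k⁴), so d_s = 25.3·(1−0.794⁴)^(1/3) = 21.37 mm.
Area ratio A_h/A_s = d_o²(1−k²)/d_s² = (1−k²)/(1−k⁴)^(2/3) = 0.5180.
Mass saving = 1 − 0.5180 = 48.2 %.

48.2 %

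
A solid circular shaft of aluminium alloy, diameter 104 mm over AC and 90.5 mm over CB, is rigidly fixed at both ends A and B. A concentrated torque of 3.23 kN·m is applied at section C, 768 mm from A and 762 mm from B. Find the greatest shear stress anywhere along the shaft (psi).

1340 psi

Compatibility: T_A·a/J_AC = T_B·b/J_CB with T_A + T_B = T₀.
J_AC = 1.15×10^-5 m⁴, J_CB = 6.59×10^-6 m⁴, so T_A = T₀·(J_AC/a)/((J_AC/a)+(J_CB/b)) = 2047 N·m, T_B = 1183 N·m.
τ in each portion: τ_AC = 9.27×10^6 Pa, τ_CB = 8.13×10^6 Pa; maximum is in AC.
τ_max = T_AC·r/J = 2047·0.0520/1.15×10^-5 = 9.268×10^6 Pa.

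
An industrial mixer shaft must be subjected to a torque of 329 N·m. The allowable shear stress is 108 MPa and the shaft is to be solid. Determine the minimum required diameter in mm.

For a solid shaft τ_max = 16T/(πd³), so d = (16T/(π τ_allow))^(1/3) = (16·329.0/(π·1.08×10^8))^(1/3) = 0.02494 m.

24.9 mm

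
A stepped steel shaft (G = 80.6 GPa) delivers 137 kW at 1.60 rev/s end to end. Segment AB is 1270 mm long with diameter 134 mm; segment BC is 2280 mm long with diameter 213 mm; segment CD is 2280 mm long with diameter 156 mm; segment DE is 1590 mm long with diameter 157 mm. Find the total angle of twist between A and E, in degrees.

ω = 2π·1.60 = 10.05 rad/s, so T = P/ω = 137×10³ / 10.05 = 13630 N·m.
J_AB = π(0.134)⁴/32 = 3.17×10^-5 m⁴; J_BC = π(0.213)⁴/32 = 2.02×10^-4 m⁴; J_CD = π(0.156)⁴/32 = 5.81×10^-5 m⁴; J_DE = π(0.157)⁴/32 = 5.96×10^-5 m⁴.
θ = (T/G)·Σ L_i/J_i = (13630/80.6×10⁹)·(1.27/3.17×10^-5 + 2.28/2.02×10^-4 + 2.28/5.81×10^-5 + 1.59/5.96×10^-5) = 0.01983 rad.

1.14°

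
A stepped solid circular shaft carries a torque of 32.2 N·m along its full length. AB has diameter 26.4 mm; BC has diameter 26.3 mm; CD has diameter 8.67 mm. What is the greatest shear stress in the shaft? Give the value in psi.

36500 psi

Under the same torque, τ_max = 16T/(πd³) is largest where d is smallest — segment CD (d = 8.67 mm).
τ_max = 16·32.20/(π·(0.00867)³) = 2.516×10^8 Pa.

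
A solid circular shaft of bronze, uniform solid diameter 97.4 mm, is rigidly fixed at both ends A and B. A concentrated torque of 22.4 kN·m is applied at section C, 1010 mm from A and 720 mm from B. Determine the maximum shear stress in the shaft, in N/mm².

72.1 N/mm²

With uniform GJ and both ends fixed, compatibility θ_AC = θ_CB gives T_A·a = T_B·b, together with T_A + T_B = T₀.
T_A = T₀·b/(a+b) = 22400·720/1730 = 9323 N·m; T_B = 13080 N·m.
τ in each portion: τ_AC = 5.14×10^7 Pa, τ_CB = 7.21×10^7 Pa; maximum is in CB.
τ_max = T_CB·r/J = 13080·0.0487/8.84×10^-6 = 7.208×10^7 Pa.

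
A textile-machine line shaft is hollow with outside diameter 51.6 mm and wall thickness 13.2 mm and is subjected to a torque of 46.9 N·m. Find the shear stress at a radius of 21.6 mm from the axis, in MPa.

1.54 MPa

J = π(d_o⁴ − d_i⁴)/32 = π(0.0516⁴ − 0.0252⁴)/32 = 6.564×10^-7 m⁴.
Shear stress varies linearly with radius: τ = T·r/J = 46.90 × 0.0216 / 6.564×10^-7 = 1.543×10^6 Pa.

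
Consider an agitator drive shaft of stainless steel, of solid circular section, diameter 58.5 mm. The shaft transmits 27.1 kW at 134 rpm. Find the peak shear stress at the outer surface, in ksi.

ω = 2π·134/60 = 14.03 rad/s, so T = P/ω = 27.1×10³ / 14.03 = 1931 N·m.
J = πd⁴/32 = π(0.0585)⁴/32 = 1.150×10^-6 m⁴.
τ_max = T·r/J = 1931 × 0.0293 / 1.150×10^-6 = 4.913×10^7 Pa.

7.13 ksi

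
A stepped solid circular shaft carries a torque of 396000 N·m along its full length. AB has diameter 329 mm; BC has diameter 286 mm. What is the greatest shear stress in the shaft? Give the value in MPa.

86.2 MPa

Under the same torque, τ_max = 16T/(πd³) is largest where d is smallest — segment BC (d = 286 mm).
τ_max = 16·396000/(π·(0.286)³) = 8.621×10^7 Pa.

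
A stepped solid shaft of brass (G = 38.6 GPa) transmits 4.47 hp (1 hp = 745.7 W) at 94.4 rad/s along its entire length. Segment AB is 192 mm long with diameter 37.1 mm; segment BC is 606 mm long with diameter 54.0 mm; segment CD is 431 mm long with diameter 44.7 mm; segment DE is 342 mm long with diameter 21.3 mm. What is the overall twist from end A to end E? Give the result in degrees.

ω = 94.4 rad/s, so T = P/ω = 4.47×745.7 / 94.40 = 35.31 N·m.
J_AB = π(0.0371)⁴/32 = 1.86×10^-7 m⁴; J_BC = π(0.0540)⁴/32 = 8.35×10^-7 m⁴; J_CD = π(0.0447)⁴/32 = 3.92×10^-7 m⁴; J_DE = π(0.0213)⁴/32 = 2.02×10^-8 m⁴.
θ = (T/G)·Σ L_i/J_i = (35.31/38.6×10⁹)·(0.192/1.86×10^-7 + 0.606/8.35×10^-7 + 0.431/3.92×10^-7 + 0.342/2.02×10^-8) = 0.01810 rad.

1.04°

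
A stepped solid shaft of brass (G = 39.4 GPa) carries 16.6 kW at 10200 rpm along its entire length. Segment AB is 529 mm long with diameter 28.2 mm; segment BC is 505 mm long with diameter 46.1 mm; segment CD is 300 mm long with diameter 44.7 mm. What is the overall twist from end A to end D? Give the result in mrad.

ω = 2π·10200/60 = 1068 rad/s, so T = P/ω = 16.6×10³ / 1068 = 15.54 N·m.
J_AB = π(0.0282)⁴/32 = 6.21×10^-8 m⁴; J_BC = π(0.0461)⁴/32 = 4.43×10^-7 m⁴; J_CD = π(0.0447)⁴/32 = 3.92×10^-7 m⁴.
θ = (T/G)·Σ L_i/J_i = (15.54/39.4×10⁹)·(0.529/6.21×10^-8 + 0.505/4.43×10^-7 + 0.300/3.92×10^-7) = 4.112×10^-3 rad.

4.11 mrad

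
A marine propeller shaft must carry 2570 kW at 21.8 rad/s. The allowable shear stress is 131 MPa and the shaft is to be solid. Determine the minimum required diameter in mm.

ω = 21.8 rad/s, so T = P/ω = 2570×10³ / 21.80 = 117900 N·m.
For a solid shaft τ_max = 16T/(πd³), so d = (16T/(π τ_allow))^(1/3) = (16·117900/(π·1.31×10^8))^(1/3) = 0.1661 m.

166 mm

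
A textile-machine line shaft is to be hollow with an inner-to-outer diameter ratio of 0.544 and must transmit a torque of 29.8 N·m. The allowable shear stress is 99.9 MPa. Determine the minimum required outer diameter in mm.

11.9 mm

For a hollow shaft with d_i/d_o = 0.544: τ_max = 16T/(π d_o³ (1−k⁴)), so d_o = [16T/(π τ_allow (1−k⁴))]^(1/3) = [16·29.80/(π·9.99×10^7·0.9124)]^(1/3) = 0.01185 m.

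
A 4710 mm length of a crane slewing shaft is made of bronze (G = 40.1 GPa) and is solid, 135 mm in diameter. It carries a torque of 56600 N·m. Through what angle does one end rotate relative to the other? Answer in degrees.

11.7°

J = πd⁴/32 = π(0.135)⁴/32 = 3.261×10^-5 m⁴.
θ = T·L/(G·J) = 56600 × 4.71 / (40.1×10⁹ × 3.261×10^-5) = 0.2039 rad.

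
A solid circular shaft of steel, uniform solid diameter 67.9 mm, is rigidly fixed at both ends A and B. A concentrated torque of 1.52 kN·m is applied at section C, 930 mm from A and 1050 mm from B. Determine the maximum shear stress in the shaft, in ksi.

1.90 ksi

With uniform GJ and both ends fixed, compatibility θ_AC = θ_CB gives T_A·a = T_B·b, together with T_A + T_B = T₀.
T_A = T₀·b/(a+b) = 1520·1050/1980 = 806.1 N·m; T_B = 713.9 N·m.
τ in each portion: τ_AC = 1.31×10^7 Pa, τ_CB = 1.16×10^7 Pa; maximum is in AC.
τ_max = T_AC·r/J = 806.1·0.0340/2.09×10^-6 = 1.311×10^7 Pa.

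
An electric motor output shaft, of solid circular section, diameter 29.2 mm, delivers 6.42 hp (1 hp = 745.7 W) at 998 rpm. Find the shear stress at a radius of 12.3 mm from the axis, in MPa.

ω = 2π·998/60 = 104.5 rad/s, so T = P/ω = 6.42×745.7 / 104.5 = 45.81 N·m.
J = πd⁴/32 = π(0.0292)⁴/32 = 7.137×10^-8 m⁴.
Shear stress varies linearly with radius: τ = T·r/J = 45.81 × 0.0123 / 7.137×10^-8 = 7.894×10^6 Pa.

7.89 MPa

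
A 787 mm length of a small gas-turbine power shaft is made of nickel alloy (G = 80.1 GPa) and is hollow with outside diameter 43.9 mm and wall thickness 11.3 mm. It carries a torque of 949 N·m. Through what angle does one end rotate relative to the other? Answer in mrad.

J = π(d_o⁴ − d_i⁴)/32 = π(0.0439⁴ − 0.0213⁴)/32 = 3.444×10^-7 m⁴.
θ = T·L/(G·J) = 949.0 × 0.787 / (80.1×10⁹ × 3.444×10^-7) = 0.02707 rad.

27.1 mrad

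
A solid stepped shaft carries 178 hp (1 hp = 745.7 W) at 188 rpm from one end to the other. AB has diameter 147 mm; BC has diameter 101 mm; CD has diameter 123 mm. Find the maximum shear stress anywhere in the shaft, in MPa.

ω = 2π·188/60 = 19.69 rad/s, so T = P/ω = 178×745.7 / 19.69 = 6742 N·m.
Under the same torque, τ_max = 16T/(πd³) is largest where d is smallest — segment BC (d = 101 mm).
τ_max = 16·6742/(π·(0.101)³) = 3.333×10^7 Pa.

33.3 MPa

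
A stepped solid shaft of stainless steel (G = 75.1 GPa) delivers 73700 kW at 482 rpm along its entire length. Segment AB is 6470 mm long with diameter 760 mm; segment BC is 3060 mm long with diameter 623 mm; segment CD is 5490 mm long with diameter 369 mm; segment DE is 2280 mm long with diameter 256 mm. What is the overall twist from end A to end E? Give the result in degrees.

ω = 2π·482/60 = 50.47 rad/s, so T = P/ω = 73700×10³ / 50.47 = 1.460e6 N·m.
J_AB = π(0.760)⁴/32 = 0.0328 m⁴; J_BC = π(0.623)⁴/32 = 0.0148 m⁴; J_CD = π(0.369)⁴/32 = 1.82×10^-3 m⁴; J_DE = π(0.256)⁴/32 = 4.22×10^-4 m⁴.
θ = (T/G)·Σ L_i/J_i = (1.460e6/75.1×10⁹)·(6.47/0.0328 + 3.06/0.0148 + 5.49/1.82×10^-3 + 2.28/4.22×10^-4) = 0.1716 rad.

9.83°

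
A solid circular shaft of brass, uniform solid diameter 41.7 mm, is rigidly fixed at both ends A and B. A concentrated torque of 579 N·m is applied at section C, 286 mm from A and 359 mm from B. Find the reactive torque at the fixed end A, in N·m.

322 N·m

With uniform GJ and both ends fixed, compatibility θ_AC = θ_CB gives T_A·a = T_B·b, together with T_A + T_B = T₀.
T_A = T₀·b/(a+b) = 579.0·359/645.0 = 322.3 N·m; T_B = 256.7 N·m.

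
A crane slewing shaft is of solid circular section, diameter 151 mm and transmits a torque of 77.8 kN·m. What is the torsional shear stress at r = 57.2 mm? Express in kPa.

87200 kPa

J = πd⁴/32 = π(0.151)⁴/32 = 5.104×10^-5 m⁴.
Shear stress varies linearly with radius: τ = T·r/J = 77800 × 0.0572 / 5.104×10^-5 = 8.719×10^7 Pa.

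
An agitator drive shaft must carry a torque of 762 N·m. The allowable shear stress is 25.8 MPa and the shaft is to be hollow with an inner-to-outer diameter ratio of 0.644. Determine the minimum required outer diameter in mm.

56.6 mm

For a hollow shaft with d_i/d_o = 0.644: τ_max = 16T/(π d_o³ (1−k⁴)), so d_o = [16T/(π τ_allow (1−k⁴))]^(1/3) = [16·762.0/(π·2.58×10^7·0.8280)]^(1/3) = 0.05664 m.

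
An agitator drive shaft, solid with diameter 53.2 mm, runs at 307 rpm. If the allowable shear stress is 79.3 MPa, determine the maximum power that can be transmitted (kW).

J = πd⁴/32 = π(0.0532)⁴/32 = 7.864×10^-7 m⁴.
T_max = τ_allow·J/r = 7.93×10^7 × 7.864×10^-7 / 0.0266 = 2344 N·m.
ω = 2π·307/60 = 32.15 rad/s, so P_max = T_max·ω = 7.537×10^4 W.

75.4 kW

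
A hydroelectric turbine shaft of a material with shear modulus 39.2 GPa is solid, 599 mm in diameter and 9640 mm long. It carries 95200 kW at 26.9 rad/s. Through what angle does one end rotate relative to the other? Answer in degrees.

3.95°

ω = 26.9 rad/s, so T = P/ω = 95200×10³ / 26.90 = 3.539e6 N·m.
J = πd⁴/32 = π(0.599)⁴/32 = 0.01264 m⁴.
θ = T·L/(G·J) = 3.539e6 × 9.64 / (39.2×10⁹ × 0.01264) = 0.06886 rad.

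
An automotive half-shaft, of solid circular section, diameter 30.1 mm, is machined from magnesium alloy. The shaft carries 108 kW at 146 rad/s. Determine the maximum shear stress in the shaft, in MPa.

ω = 146 rad/s, so T = P/ω = 108×10³ / 146.0 = 739.7 N·m.
J = πd⁴/32 = π(0.0301)⁴/32 = 8.059×10^-8 m⁴.
τ_max = T·r/J = 739.7 × 0.0151 / 8.059×10^-8 = 1.381×10^8 Pa.

138 MPa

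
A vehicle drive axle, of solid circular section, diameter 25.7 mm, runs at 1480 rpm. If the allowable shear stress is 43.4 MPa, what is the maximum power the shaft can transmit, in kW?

J = πd⁴/32 = π(0.0257)⁴/32 = 4.283×10^-8 m⁴.
T_max = τ_allow·J/r = 4.34×10^7 × 4.283×10^-8 / 0.0129 = 144.7 N·m.
ω = 2π·1480/60 = 155.0 rad/s, so P_max = T_max·ω = 2.242×10^4 W.

22.4 kW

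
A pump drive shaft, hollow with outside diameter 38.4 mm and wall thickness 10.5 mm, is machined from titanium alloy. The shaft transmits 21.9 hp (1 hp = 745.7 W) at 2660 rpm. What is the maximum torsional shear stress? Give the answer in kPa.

5510 kPa

ω = 2π·2660/60 = 278.6 rad/s, so T = P/ω = 21.9×745.7 / 278.6 = 58.63 N·m.
J = π(d_o⁴ − d_i⁴)/32 = π(0.0384⁴ − 0.0174⁴)/32 = 2.045×10^-7 m⁴.
τ_max = T·r/J = 58.63 × 0.0192 / 2.045×10^-7 = 5.505×10^6 Pa.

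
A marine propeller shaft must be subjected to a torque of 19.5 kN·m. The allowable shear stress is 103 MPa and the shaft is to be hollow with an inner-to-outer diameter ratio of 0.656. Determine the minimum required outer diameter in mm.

106 mm

For a hollow shaft with d_i/d_o = 0.656: τ_max = 16T/(π d_o³ (1−k⁴)), so d_o = [16T/(π τ_allow (1−k⁴))]^(1/3) = [16·19500/(π·1.03×10^8·0.8148)]^(1/3) = 0.1058 m.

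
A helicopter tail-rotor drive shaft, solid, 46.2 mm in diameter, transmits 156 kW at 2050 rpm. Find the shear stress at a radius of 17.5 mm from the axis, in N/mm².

28.4 N/mm²

ω = 2π·2050/60 = 214.7 rad/s, so T = P/ω = 156×10³ / 214.7 = 726.7 N·m.
J = πd⁴/32 = π(0.0462)⁴/32 = 4.473×10^-7 m⁴.
Shear stress varies linearly with radius: τ = T·r/J = 726.7 × 0.0175 / 4.473×10^-7 = 2.843×10^7 Pa.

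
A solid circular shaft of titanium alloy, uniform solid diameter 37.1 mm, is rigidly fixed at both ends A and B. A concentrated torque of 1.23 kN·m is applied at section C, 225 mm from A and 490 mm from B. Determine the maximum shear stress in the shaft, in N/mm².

84.1 N/mm²

With uniform GJ and both ends fixed, compatibility θ_AC = θ_CB gives T_A·a = T_B·b, together with T_A + T_B = T₀.
T_A = T₀·b/(a+b) = 1230·490/715.0 = 842.9 N·m; T_B = 387.1 N·m.
τ in each portion: τ_AC = 8.41×10^7 Pa, τ_CB = 3.86×10^7 Pa; maximum is in AC.
τ_max = T_AC·r/J = 842.9·0.0186/1.86×10^-7 = 8.407×10^7 Pa.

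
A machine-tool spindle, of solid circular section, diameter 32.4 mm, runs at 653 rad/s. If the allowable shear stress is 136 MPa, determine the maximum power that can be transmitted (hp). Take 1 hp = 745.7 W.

J = πd⁴/32 = π(0.0324)⁴/32 = 1.082×10^-7 m⁴.
T_max = τ_allow·J/r = 1.36×10^8 × 1.082×10^-7 / 0.0162 = 908.2 N·m.
ω = 653 rad/s, so P_max = T_max·ω = 5.931×10^5 W.

795 hp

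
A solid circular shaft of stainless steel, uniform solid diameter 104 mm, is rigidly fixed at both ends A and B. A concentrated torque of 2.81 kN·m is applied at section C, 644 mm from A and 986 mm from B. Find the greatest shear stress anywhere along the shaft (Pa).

7.70e6 Pa

With uniform GJ and both ends fixed, compatibility θ_AC = θ_CB gives T_A·a = T_B·b, together with T_A + T_B = T₀.
T_A = T₀·b/(a+b) = 2810·986/1630 = 1700 N·m; T_B = 1110 N·m.
τ in each portion: τ_AC = 7.70×10^6 Pa, τ_CB = 5.03×10^6 Pa; maximum is in AC.
τ_max = T_AC·r/J = 1700·0.0520/1.15×10^-5 = 7.696×10^6 Pa.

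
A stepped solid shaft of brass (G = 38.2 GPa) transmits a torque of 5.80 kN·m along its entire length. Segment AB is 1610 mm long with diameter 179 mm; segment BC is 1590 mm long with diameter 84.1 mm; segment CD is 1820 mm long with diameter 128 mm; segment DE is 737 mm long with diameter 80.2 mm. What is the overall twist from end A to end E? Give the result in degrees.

5.13°

J_AB = π(0.179)⁴/32 = 1.01×10^-4 m⁴; J_BC = π(0.0841)⁴/32 = 4.91×10^-6 m⁴; J_CD = π(0.128)⁴/32 = 2.64×10^-5 m⁴; J_DE = π(0.0802)⁴/32 = 4.06×10^-6 m⁴.
θ = (T/G)·Σ L_i/J_i = (5800/38.2×10⁹)·(1.61/1.01×10^-4 + 1.59/4.91×10^-6 + 1.82/2.64×10^-5 + 0.737/4.06×10^-6) = 0.08962 rad.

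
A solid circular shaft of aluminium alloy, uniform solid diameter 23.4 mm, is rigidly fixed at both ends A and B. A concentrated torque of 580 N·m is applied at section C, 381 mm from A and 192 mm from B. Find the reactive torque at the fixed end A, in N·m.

With uniform GJ and both ends fixed, compatibility θ_AC = θ_CB gives T_A·a = T_B·b, together with T_A + T_B = T₀.
T_A = T₀·b/(a+b) = 580.0·192/573.0 = 194.3 N·m; T_B = 385.7 N·m.

194 N·m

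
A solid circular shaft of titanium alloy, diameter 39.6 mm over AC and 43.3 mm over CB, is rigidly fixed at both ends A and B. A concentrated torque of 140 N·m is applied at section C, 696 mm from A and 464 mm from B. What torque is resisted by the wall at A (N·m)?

Compatibility: T_A·a/J_AC = T_B·b/J_CB with T_A + T_B = T₀.
J_AC = 2.41×10^-7 m⁴, J_CB = 3.45×10^-7 m⁴, so T_A = T₀·(J_AC/a)/((J_AC/a)+(J_CB/b)) = 44.53 N·m, T_B = 95.47 N·m.

44.5 N·m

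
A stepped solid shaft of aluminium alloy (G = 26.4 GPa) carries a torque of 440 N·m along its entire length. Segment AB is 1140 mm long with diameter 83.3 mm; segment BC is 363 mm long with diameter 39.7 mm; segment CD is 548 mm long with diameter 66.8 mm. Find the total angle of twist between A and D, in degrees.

J_AB = π(0.0833)⁴/32 = 4.73×10^-6 m⁴; J_BC = π(0.0397)⁴/32 = 2.44×10^-7 m⁴; J_CD = π(0.0668)⁴/32 = 1.95×10^-6 m⁴.
θ = (T/G)·Σ L_i/J_i = (440.0/26.4×10⁹)·(1.14/4.73×10^-6 + 0.363/2.44×10^-7 + 0.548/1.95×10^-6) = 0.03350 rad.

1.92°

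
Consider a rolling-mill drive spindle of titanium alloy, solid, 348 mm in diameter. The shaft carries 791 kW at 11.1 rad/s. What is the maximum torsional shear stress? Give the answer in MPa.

ω = 11.1 rad/s, so T = P/ω = 791×10³ / 11.10 = 71260 N·m.
J = πd⁴/32 = π(0.348)⁴/32 = 1.440×10^-3 m⁴.
τ_max = T·r/J = 71260 × 0.174 / 1.440×10^-3 = 8.612×10^6 Pa.

8.61 MPa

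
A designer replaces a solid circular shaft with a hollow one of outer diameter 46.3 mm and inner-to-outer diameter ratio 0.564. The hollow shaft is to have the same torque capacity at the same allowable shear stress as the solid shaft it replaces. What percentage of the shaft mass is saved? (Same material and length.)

26.8 %

Equal τ_max and T ⇒ the solid shaft needs d_s³ = d_o³(1−k⁴), so d_s = 46.3·(1−0.564⁴)^(1/3) = 44.68 mm.
Area ratio A_h/A_s = d_o²(1−k²)/d_s² = (1−k²)/(1−k⁴)^(2/3) = 0.7322.
Mass saving = 1 − 0.7322 = 26.8 %.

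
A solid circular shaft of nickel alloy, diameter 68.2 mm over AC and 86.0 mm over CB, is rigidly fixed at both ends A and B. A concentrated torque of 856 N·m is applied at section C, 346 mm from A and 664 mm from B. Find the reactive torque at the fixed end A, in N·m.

369 N·m

Compatibility: T_A·a/J_AC = T_B·b/J_CB with T_A + T_B = T₀.
J_AC = 2.12×10^-6 m⁴, J_CB = 5.37×10^-6 m⁴, so T_A = T₀·(J_AC/a)/((J_AC/a)+(J_CB/b)) = 369.4 N·m, T_B = 486.6 N·m.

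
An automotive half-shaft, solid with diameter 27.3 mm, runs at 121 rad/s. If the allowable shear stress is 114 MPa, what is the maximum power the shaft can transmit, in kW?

55.1 kW

J = πd⁴/32 = π(0.0273)⁴/32 = 5.453×10^-8 m⁴.
T_max = τ_allow·J/r = 1.14×10^8 × 5.453×10^-8 / 0.0137 = 455.4 N·m.
ω = 121 rad/s, so P_max = T_max·ω = 5.511×10^4 W.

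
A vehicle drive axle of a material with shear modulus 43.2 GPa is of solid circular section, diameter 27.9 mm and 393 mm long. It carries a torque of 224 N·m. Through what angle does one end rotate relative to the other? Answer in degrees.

J = πd⁴/32 = π(0.0279)⁴/32 = 5.949×10^-8 m⁴.
θ = T·L/(G·J) = 224.0 × 0.393 / (43.2×10⁹ × 5.949×10^-8) = 0.03426 rad.

1.96°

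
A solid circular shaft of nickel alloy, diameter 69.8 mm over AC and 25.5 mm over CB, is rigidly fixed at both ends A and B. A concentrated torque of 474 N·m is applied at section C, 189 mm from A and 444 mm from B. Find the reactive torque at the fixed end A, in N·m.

Compatibility: T_A·a/J_AC = T_B·b/J_CB with T_A + T_B = T₀.
J_AC = 2.33×10^-6 m⁴, J_CB = 4.15×10^-8 m⁴, so T_A = T₀·(J_AC/a)/((J_AC/a)+(J_CB/b)) = 470.4 N·m, T_B = 3.567 N·m.

470 N·m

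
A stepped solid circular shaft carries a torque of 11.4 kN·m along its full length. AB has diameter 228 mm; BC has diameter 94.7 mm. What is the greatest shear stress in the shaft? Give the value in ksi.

9.92 ksi

Under the same torque, τ_max = 16T/(πd³) is largest where d is smallest — segment BC (d = 94.7 mm).
τ_max = 16·11400/(π·(0.0947)³) = 6.836×10^7 Pa.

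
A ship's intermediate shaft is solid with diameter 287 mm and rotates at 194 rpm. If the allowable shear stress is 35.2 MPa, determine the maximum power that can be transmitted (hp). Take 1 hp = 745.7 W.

4450 hp

J = πd⁴/32 = π(0.287)⁴/32 = 6.661×10^-4 m⁴.
T_max = τ_allow·J/r = 3.52×10^7 × 6.661×10^-4 / 0.143 = 163400 N·m.
ω = 2π·194/60 = 20.32 rad/s, so P_max = T_max·ω = 3.319×10^6 W.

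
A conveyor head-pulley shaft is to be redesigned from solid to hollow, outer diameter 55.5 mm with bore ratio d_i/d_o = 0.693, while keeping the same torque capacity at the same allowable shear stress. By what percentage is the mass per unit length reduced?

Equal τ_max and T ⇒ the solid shaft needs d_s³ = d_o³(1−k⁴), so d_s = 55.5·(1−0.693⁴)^(1/3) = 50.86 mm.
Area ratio A_h/A_s = d_o²(1−k²)/d_s² = (1−k²)/(1−k⁴)^(2/3) = 0.6190.
Mass saving = 1 − 0.6190 = 38.1 %.

38.1 %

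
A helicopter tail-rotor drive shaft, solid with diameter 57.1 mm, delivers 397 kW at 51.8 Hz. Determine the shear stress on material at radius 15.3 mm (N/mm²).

17.9 N/mm²

ω = 2π·51.8 = 325.5 rad/s, so T = P/ω = 397×10³ / 325.5 = 1220 N·m.
J = πd⁴/32 = π(0.0571)⁴/32 = 1.044×10^-6 m⁴.
Shear stress varies linearly with radius: τ = T·r/J = 1220 × 0.0153 / 1.044×10^-6 = 1.788×10^7 Pa.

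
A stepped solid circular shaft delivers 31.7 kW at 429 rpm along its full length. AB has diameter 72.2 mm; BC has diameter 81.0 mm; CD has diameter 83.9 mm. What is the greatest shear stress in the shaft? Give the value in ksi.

ω = 2π·429/60 = 44.92 rad/s, so T = P/ω = 31.7×10³ / 44.92 = 705.6 N·m.
Under the same torque, τ_max = 16T/(πd³) is largest where d is smallest — segment AB (d = 72.2 mm).
τ_max = 16·705.6/(π·(0.0722)³) = 9.548×10^6 Pa.

1.38 ksi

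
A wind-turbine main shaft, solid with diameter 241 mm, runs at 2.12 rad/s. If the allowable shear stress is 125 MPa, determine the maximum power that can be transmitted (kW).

728 kW

J = πd⁴/32 = π(0.241)⁴/32 = 3.312×10^-4 m⁴.
T_max = τ_allow·J/r = 1.25×10^8 × 3.312×10^-4 / 0.120 = 343600 N·m.
ω = 2.12 rad/s, so P_max = T_max·ω = 7.283×10^5 W.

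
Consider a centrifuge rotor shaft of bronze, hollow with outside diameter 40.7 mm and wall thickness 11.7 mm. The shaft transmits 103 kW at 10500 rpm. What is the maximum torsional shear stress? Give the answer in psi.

1060 psi

ω = 2π·10500/60 = 1100 rad/s, so T = P/ω = 103×10³ / 1100 = 93.67 N·m.
J = π(d_o⁴ − d_i⁴)/32 = π(0.0407⁴ − 0.0173⁴)/32 = 2.606×10^-7 m⁴.
τ_max = T·r/J = 93.67 × 0.0204 / 2.606×10^-7 = 7.315×10^6 Pa.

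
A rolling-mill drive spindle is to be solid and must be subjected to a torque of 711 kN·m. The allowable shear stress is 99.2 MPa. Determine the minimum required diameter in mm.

332 mm

For a solid shaft τ_max = 16T/(πd³), so d = (16T/(π τ_allow))^(1/3) = (16·711000/(π·9.92×10^7))^(1/3) = 0.3317 m.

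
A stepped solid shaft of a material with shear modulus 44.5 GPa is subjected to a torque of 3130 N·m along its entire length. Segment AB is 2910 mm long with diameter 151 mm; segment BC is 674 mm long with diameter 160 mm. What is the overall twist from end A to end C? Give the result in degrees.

J_AB = π(0.151)⁴/32 = 5.10×10^-5 m⁴; J_BC = π(0.160)⁴/32 = 6.43×10^-5 m⁴.
θ = (T/G)·Σ L_i/J_i = (3130/44.5×10⁹)·(2.91/5.10×10^-5 + 0.674/6.43×10^-5) = 4.747×10^-3 rad.

0.272°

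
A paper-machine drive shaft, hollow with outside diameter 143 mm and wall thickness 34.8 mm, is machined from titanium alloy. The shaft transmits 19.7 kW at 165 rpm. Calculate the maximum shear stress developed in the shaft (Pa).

2.13e6 Pa

ω = 2π·165/60 = 17.28 rad/s, so T = P/ω = 19.7×10³ / 17.28 = 1140 N·m.
J = π(d_o⁴ − d_i⁴)/32 = π(0.143⁴ − 0.0734⁴)/32 = 3.820×10^-5 m⁴.
τ_max = T·r/J = 1140 × 0.0715 / 3.820×10^-5 = 2.134×10^6 Pa.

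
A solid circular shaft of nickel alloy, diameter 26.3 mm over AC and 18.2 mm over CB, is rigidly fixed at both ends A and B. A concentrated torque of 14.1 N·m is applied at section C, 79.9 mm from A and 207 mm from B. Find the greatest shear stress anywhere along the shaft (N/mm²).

Compatibility: T_A·a/J_AC = T_B·b/J_CB with T_A + T_B = T₀.
J_AC = 4.70×10^-8 m⁴, J_CB = 1.08×10^-8 m⁴, so T_A = T₀·(J_AC/a)/((J_AC/a)+(J_CB/b)) = 12.95 N·m, T_B = 1.147 N·m.
τ in each portion: τ_AC = 3.63×10^6 Pa, τ_CB = 9.69×10^5 Pa; maximum is in AC.
τ_max = T_AC·r/J = 12.95·0.0132/4.70×10^-8 = 3.626×10^6 Pa.

3.63 N/mm²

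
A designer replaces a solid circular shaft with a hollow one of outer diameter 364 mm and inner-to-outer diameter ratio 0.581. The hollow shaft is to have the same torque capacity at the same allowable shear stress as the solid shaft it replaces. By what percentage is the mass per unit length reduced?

Equal τ_max and T ⇒ the solid shaft needs d_s³ = d_o³(1−k⁴), so d_s = 364·(1−0.581⁴)^(1/3) = 349.6 mm.
Area ratio A_h/A_s = d_o²(1−k²)/d_s² = (1−k²)/(1−k⁴)^(2/3) = 0.7181.
Mass saving = 1 − 0.7181 = 28.2 %.

28.2 %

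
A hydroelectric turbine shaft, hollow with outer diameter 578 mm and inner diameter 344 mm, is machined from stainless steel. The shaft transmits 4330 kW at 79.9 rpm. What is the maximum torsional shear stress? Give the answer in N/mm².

ω = 2π·79.9/60 = 8.367 rad/s, so T = P/ω = 4330×10³ / 8.367 = 517500 N·m.
J = π(d_o⁴ − d_i⁴)/32 = π(0.578⁴ − 0.344⁴)/32 = 9.583×10^-3 m⁴.
τ_max = T·r/J = 517500 × 0.289 / 9.583×10^-3 = 1.561×10^7 Pa.

15.6 N/mm²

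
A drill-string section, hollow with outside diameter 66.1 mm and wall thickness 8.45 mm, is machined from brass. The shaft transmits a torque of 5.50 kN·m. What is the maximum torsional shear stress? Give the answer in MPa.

140 MPa

J = π(d_o⁴ − d_i⁴)/32 = π(0.0661⁴ − 0.0492⁴)/32 = 1.299×10^-6 m⁴.
τ_max = T·r/J = 5500 × 0.0330 / 1.299×10^-6 = 1.399×10^8 Pa.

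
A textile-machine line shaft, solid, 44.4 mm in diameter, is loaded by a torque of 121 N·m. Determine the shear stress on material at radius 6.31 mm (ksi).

J = πd⁴/32 = π(0.0444)⁴/32 = 3.815×10^-7 m⁴.
Shear stress varies linearly with radius: τ = T·r/J = 121.0 × 0.00631 / 3.815×10^-7 = 2.001×10^6 Pa.

0.290 ksi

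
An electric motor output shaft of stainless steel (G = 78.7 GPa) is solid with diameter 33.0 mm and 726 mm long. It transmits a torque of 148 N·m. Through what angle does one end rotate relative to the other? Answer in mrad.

J = πd⁴/32 = π(0.0330)⁴/32 = 1.164×10^-7 m⁴.
θ = T·L/(G·J) = 148.0 × 0.726 / (78.7×10⁹ × 1.164×10^-7) = 0.01173 rad.

11.7 mrad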